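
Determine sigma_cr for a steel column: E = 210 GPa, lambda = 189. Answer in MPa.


sigma_cr = pi^2 * E / lambda^2
= 9.8696 * 210000.0 / 189^2
= 9.8696 * 210000.0 / 35721
= 58.0224 MPa

58.0224 MPa


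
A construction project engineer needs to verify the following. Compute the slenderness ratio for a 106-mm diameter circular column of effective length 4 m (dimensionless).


Radius of gyration r = d / 4 = 106 / 4 = 26.5 mm
L_eff = 4000.0 mm
Slenderness ratio = L / r = 4000.0 / 26.5 = 150.94 (dimensionless)

150.94 (dimensionless)


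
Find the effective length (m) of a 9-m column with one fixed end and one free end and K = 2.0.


L_eff = K * L
= 2.0 * 9
= 18.0 m

18.0 m


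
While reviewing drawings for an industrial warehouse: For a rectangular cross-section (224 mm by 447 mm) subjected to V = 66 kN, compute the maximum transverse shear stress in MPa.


A = b * h = 224 * 447 = 100128 mm^2
V = 66 kN = 66000.0 N
tau_max = 1.5 * V / A = 1.5 * 66000.0 / 100128
= 0.9887 MPa

0.9887 MPa


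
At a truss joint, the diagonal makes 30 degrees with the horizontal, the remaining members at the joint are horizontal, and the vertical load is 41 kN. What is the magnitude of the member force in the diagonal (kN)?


At the joint, only the diagonal has a vertical component, so vertical equilibrium gives:
F * sin(30) = 41
F = 41 / sin(30)
= 41 / 0.5
= 82.0 kN

82.0 kN


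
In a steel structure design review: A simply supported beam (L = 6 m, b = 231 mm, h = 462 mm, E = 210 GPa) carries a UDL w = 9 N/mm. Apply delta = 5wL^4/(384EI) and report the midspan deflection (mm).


I = 231 * 462^3 / 12 = 1898264214.0 mm^4
L = 6000.0 mm, w = 9 N/mm, E = 210000.0 MPa
delta = 5 * w * L^4 / (384 * E * I)
= 5 * 9 * 6000.0^4 / (384 * 210000.0 * 1898264214.0)
= 0.381 mm

0.381 mm


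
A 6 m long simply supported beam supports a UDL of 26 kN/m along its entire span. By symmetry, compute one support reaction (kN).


Total load = w * L = 26 * 6 = 156 kN
By symmetry, each reaction R = total / 2 = 156 / 2 = 78.0 kN

78.0 kN


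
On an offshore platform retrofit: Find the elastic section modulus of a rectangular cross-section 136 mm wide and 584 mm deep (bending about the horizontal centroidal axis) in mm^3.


S = b * h^2 / 6
= 136 * 584^2 / 6
= 136 * 341056 / 6
= 7730602.67 mm^3

7730602.67 mm^3


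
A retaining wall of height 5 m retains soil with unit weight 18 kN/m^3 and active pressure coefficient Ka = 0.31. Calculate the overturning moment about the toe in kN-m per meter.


Pa = 0.5 * Ka * gamma * H^2
= 0.5 * 0.31 * 18 * 5^2
= 69.75 kN/m
Arm = H / 3 = 5 / 3 = 1.6667 m
Mo = Pa * arm = Pa * H / 3 = 69.75 * 5 / 3 = 116.25 kN-m/m

116.25 kN-m/m


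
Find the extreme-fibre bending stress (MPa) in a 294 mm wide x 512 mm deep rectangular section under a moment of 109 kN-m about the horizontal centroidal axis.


I = b * h^3 / 12 = 294 * 512^3 / 12 = 3288334336.0 mm^4
y = h / 2 = 512 / 2 = 256.0 mm
M = 109 kN-m = 109000000.0 N-mm
sigma = M * y / I = 109000000.0 * 256.0 / 3288334336.0
= 8.49 MPa

8.49 MPa


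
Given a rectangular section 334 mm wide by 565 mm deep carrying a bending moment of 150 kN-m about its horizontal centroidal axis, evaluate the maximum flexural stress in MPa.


I = b * h^3 / 12 = 334 * 565^3 / 12 = 5020079145.83 mm^4
y = h / 2 = 565 / 2 = 282.5 mm
M = 150 kN-m = 150000000.0 N-mm
sigma = M * y / I = 150000000.0 * 282.5 / 5020079145.83
= 8.44 MPa

8.44 MPa


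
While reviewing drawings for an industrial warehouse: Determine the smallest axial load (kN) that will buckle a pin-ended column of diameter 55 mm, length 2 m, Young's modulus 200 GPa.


I = pi * d^4 / 64 = 449180.25 mm^4
L = 2000.0 mm
P_cr = pi^2 * E * I / L^2
= 9.8696 * 200000.0 * 449180.25 / 2000.0^2
= 221661.57 N = 221.6616 kN

221.6616 kN


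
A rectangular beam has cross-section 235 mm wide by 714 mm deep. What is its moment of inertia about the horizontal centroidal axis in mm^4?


I = b * h^3 / 12
= 235 * 714^3 / 12
= 235 * 363994344 / 12
= 7128222570.0 mm^4

7128222570.0 mm^4


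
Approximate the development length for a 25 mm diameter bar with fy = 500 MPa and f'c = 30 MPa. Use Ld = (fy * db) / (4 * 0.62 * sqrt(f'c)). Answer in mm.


Ld = (fy * db) / (4 * 0.62 * sqrt(f'c))
= (500 * 25) / (4 * 0.62 * sqrt(30))
= 12500 / 13.5835
= 920.23 mm

920.23 mm


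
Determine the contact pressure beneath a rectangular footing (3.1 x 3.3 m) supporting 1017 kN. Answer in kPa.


A = 3.1 * 3.3 = 10.23 m^2
q = P / A = 1017 / 10.23
= 99.4135 kPa

99.4135 kPa


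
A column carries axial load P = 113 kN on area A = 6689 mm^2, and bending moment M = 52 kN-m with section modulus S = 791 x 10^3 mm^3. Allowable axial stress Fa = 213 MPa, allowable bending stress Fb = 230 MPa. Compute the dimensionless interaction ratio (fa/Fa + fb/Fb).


f_a = P / A = 113000.0 / 6689 = 16.8934 MPa
f_b = M / S = 52000000.0 / 791000.0 = 65.7396 MPa
Ratio = f_a / Fa + f_b / Fb
= 16.8934 / 213 + 65.7396 / 230
= 0.3651 (dimensionless)

0.3651 (dimensionless)


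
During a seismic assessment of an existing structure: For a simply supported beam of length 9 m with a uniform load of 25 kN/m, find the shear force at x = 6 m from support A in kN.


R_A = w * L / 2 = 25 * 9 / 2 = 112.5 kN
V(x) = R_A - w * x = 112.5 - 25 * 6
= -37.5 kN

-37.5 kN


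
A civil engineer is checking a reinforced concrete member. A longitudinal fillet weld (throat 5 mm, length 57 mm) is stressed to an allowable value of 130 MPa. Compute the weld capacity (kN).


Strength = throat * length * allowable stress
= 5 * 57 * 130 N
= 37050 N
= 37.05 kN

37.05 kN


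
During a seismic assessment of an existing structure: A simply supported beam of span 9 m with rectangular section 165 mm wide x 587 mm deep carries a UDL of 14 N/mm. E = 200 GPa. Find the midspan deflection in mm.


I = 165 * 587^3 / 12 = 2781102541.25 mm^4
L = 9000.0 mm, w = 14 N/mm, E = 200000.0 MPa
delta = 5 * w * L^4 / (384 * E * I)
= 5 * 14 * 9000.0^4 / (384 * 200000.0 * 2781102541.25)
= 2.1503 mm

2.1503 mm


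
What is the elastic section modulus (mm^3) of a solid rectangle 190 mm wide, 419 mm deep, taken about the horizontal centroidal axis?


S = b * h^2 / 6
= 190 * 419^2 / 6
= 190 * 175561 / 6
= 5559431.67 mm^3

5559431.67 mm^3


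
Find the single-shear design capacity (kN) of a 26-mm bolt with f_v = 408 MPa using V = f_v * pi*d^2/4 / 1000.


A = pi * d^2 / 4 = pi * 26^2 / 4 = 530.9292 mm^2
V = f_v * A / 1000 = 408 * 530.9292 / 1000
= 216.6191 kN

216.6191 kN


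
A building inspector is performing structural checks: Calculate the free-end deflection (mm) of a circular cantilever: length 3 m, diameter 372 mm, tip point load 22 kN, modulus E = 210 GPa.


I = pi * d^4 / 64 = pi * 372^4 / 64 = 940029879.65 mm^4
L = 3000.0 mm, P = 22000.0 N, E = 210000.0 MPa
delta = P * L^3 / (3 * E * I)
= 22000.0 * 3000.0^3 / (3 * 210000.0 * 940029879.65)
= 1.003 mm

1.003 mm


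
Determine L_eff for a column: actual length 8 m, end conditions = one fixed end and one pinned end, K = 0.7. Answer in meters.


L_eff = K * L
= 0.7 * 8
= 5.6 m

5.6 m


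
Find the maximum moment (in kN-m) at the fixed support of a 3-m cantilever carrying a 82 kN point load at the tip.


For a cantilever with a point load at the free end:
M_max = P * L = 82 * 3 = 246 kN-m

246 kN-m


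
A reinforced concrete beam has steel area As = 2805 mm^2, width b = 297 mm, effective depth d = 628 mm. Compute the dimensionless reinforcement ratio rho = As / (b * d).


rho = As / (b * d)
= 2805 / (297 * 628)
= 2805 / 186516
= 0.015039 (dimensionless)

0.015039 (dimensionless)


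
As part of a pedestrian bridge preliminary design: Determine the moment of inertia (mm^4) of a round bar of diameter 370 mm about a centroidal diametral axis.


r = d / 2 = 370 / 2 = 185.0 mm
I = pi * r^4 / 4 = pi * 185.0^4 / 4
= 919976629.57 mm^4

919976629.57 mm^4


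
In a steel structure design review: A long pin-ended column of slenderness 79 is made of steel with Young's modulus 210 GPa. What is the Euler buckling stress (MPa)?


sigma_cr = pi^2 * E / lambda^2
= 9.8696 * 210000.0 / 79^2
= 9.8696 * 210000.0 / 6241
= 332.0969 MPa

332.0969 MPa


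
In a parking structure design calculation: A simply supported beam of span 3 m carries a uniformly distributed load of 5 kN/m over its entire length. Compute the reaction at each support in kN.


Total load = w * L = 5 * 3 = 15 kN
By symmetry, each reaction R = total / 2 = 15 / 2 = 7.5 kN

7.5 kN


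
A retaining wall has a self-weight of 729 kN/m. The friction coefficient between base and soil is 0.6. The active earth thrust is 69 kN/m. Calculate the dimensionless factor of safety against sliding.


Resisting force = mu * W = 0.6 * 729 = 437.4 kN/m
FOS = Resisting / Driving = 437.4 / 69
= 6.3391 (dimensionless)

6.3391 (dimensionless)


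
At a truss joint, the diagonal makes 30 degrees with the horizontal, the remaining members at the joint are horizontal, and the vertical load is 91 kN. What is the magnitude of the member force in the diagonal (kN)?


At the joint, only the diagonal has a vertical component, so vertical equilibrium gives:
F * sin(30) = 91
F = 91 / sin(30)
= 91 / 0.5
= 182.0 kN

182.0 kN


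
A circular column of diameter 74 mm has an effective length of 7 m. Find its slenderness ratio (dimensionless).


Radius of gyration r = d / 4 = 74 / 4 = 18.5 mm
L_eff = 7000.0 mm
Slenderness ratio = L / r = 7000.0 / 18.5 = 378.38 (dimensionless)

378.38 (dimensionless)


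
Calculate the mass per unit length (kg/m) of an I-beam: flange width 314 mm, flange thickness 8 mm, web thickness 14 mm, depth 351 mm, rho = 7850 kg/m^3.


A_flanges = 2 * 314 * 8 = 5024 mm^2
A_web = (351 - 2 * 8) * 14 = 4690 mm^2
A_total = 5024 + 4690 = 9714 mm^2 = 0.009714 m^2
Weight = rho * A = 7850 * 0.009714 = 76.2549 kg/m

76.2549 kg/m


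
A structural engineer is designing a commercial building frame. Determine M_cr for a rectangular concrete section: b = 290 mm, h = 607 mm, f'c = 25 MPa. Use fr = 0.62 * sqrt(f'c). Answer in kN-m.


fr = 0.62 * sqrt(25) = 0.62 * 5.0 = 3.1 MPa
I = 290 * 607^3 / 12 = 5404839789.17 mm^4
y_t = 303.5 mm
M_cr = fr * I / y_t = 3.1 * 5404839789.17 / 303.5 N-mm
= 55.2059 kN-m

55.2059 kN-m


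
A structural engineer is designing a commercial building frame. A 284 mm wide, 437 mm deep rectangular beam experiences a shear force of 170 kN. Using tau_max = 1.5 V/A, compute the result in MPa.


A = b * h = 284 * 437 = 124108 mm^2
V = 170 kN = 170000.0 N
tau_max = 1.5 * V / A = 1.5 * 170000.0 / 124108
= 2.0547 MPa

2.0547 MPa


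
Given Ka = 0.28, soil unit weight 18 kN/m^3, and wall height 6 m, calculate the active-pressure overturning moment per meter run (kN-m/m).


Pa = 0.5 * Ka * gamma * H^2
= 0.5 * 0.28 * 18 * 6^2
= 90.72 kN/m
Arm = H / 3 = 6 / 3 = 2.0 m
Mo = Pa * arm = Pa * H / 3 = 90.72 * 6 / 3 = 181.44 kN-m/m

181.44 kN-m/m


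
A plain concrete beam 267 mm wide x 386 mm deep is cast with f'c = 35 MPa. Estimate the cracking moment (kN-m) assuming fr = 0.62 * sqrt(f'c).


fr = 0.62 * sqrt(35) = 0.62 * 5.9161 = 3.668 MPa
I = 267 * 386^3 / 12 = 1279652146.0 mm^4
y_t = 193.0 mm
M_cr = fr * I / y_t = 3.668 * 1279652146.0 / 193.0 N-mm
= 24.3198 kN-m

24.3198 kN-m


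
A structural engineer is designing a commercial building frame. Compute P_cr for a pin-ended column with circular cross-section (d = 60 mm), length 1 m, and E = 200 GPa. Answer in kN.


I = pi * d^4 / 64 = 636172.51 mm^4
L = 1000.0 mm
P_cr = pi^2 * E * I / L^2
= 9.8696 * 200000.0 * 636172.51 / 1000.0^2
= 1255754.21 N = 1255.7542 kN

1255.7542 kN


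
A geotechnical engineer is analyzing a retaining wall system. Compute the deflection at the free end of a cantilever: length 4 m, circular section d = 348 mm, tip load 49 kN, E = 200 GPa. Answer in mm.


I = pi * d^4 / 64 = pi * 348^4 / 64 = 719924369.13 mm^4
L = 4000.0 mm, P = 49000.0 N, E = 200000.0 MPa
delta = P * L^3 / (3 * E * I)
= 49000.0 * 4000.0^3 / (3 * 200000.0 * 719924369.13)
= 7.26 mm

7.26 mm


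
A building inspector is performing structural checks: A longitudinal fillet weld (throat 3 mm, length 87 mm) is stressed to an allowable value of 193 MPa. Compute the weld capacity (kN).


Strength = throat * length * allowable stress
= 3 * 87 * 193 N
= 50373 N
= 50.37 kN

50.37 kN


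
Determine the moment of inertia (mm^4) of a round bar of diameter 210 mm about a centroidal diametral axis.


r = d / 2 = 210 / 2 = 105.0 mm
I = pi * r^4 / 4 = pi * 105.0^4 / 4
= 95465637.63 mm^4

95465637.63 mm^4


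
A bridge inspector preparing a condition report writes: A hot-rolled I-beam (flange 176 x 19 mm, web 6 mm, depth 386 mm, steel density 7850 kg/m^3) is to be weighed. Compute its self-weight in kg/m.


A_flanges = 2 * 176 * 19 = 6688 mm^2
A_web = (386 - 2 * 19) * 6 = 2088 mm^2
A_total = 6688 + 2088 = 8776 mm^2 = 0.008776 m^2
Weight = rho * A = 7850 * 0.008776 = 68.8916 kg/m

68.8916 kg/m


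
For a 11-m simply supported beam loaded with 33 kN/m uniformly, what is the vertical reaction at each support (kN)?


Total load = w * L = 33 * 11 = 363 kN
By symmetry, each reaction R = total / 2 = 363 / 2 = 181.5 kN

181.5 kN


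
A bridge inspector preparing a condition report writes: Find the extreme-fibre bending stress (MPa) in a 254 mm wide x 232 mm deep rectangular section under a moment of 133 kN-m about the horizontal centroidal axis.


I = b * h^3 / 12 = 254 * 232^3 / 12 = 264311722.67 mm^4
y = h / 2 = 232 / 2 = 116.0 mm
M = 133 kN-m = 133000000.0 N-mm
sigma = M * y / I = 133000000.0 * 116.0 / 264311722.67
= 58.37 MPa

58.37 MPa


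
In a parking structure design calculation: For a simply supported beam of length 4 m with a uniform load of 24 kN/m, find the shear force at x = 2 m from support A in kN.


R_A = w * L / 2 = 24 * 4 / 2 = 48.0 kN
V(x) = R_A - w * x = 48.0 - 24 * 2
= 0.0 kN

0.0 kN


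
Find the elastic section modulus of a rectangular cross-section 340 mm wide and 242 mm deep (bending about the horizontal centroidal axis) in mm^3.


S = b * h^2 / 6
= 340 * 242^2 / 6
= 340 * 58564 / 6
= 3318626.67 mm^3

3318626.67 mm^3


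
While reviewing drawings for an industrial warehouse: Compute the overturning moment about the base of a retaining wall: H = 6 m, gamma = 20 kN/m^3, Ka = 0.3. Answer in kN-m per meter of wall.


Pa = 0.5 * Ka * gamma * H^2
= 0.5 * 0.3 * 20 * 6^2
= 108.0 kN/m
Arm = H / 3 = 6 / 3 = 2.0 m
Mo = Pa * arm = Pa * H / 3 = 108.0 * 6 / 3 = 216.0 kN-m/m

216.0 kN-m/m


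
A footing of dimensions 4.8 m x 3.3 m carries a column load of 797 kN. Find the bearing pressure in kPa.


A = 4.8 * 3.3 = 15.84 m^2
q = P / A = 797 / 15.84
= 50.3157 kPa

50.3157 kPa


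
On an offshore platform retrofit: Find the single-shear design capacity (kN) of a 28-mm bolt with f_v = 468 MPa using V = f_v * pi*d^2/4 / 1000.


A = pi * d^2 / 4 = pi * 28^2 / 4 = 615.7522 mm^2
V = f_v * A / 1000 = 468 * 615.7522 / 1000
= 288.172 kN

288.172 kN


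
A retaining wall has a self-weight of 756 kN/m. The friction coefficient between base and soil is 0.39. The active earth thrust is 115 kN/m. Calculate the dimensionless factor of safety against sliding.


Resisting force = mu * W = 0.39 * 756 = 294.84 kN/m
FOS = Resisting / Driving = 294.84 / 115
= 2.5638 (dimensionless)

2.5638 (dimensionless)


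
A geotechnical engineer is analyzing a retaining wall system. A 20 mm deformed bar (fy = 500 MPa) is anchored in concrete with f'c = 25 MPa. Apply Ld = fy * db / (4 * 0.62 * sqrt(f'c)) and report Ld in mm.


Ld = (fy * db) / (4 * 0.62 * sqrt(f'c))
= (500 * 20) / (4 * 0.62 * sqrt(25))
= 10000 / 12.4
= 806.45 mm

806.45 mm


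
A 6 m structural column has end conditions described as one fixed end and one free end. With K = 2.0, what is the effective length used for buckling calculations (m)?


L_eff = K * L
= 2.0 * 6
= 12.0 m

12.0 m


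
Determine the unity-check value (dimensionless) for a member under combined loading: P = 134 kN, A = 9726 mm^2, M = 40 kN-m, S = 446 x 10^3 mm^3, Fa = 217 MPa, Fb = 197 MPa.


f_a = P / A = 134000.0 / 9726 = 13.7775 MPa
f_b = M / S = 40000000.0 / 446000.0 = 89.6861 MPa
Ratio = f_a / Fa + f_b / Fb
= 13.7775 / 217 + 89.6861 / 197
= 0.5188 (dimensionless)

0.5188 (dimensionless)


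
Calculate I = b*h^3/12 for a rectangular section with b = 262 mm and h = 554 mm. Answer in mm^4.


I = b * h^3 / 12
= 262 * 554^3 / 12
= 262 * 170031464 / 12
= 3712353630.67 mm^4

3712353630.67 mm^4


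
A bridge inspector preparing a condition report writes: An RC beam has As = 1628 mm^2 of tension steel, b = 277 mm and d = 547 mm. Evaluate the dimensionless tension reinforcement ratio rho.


rho = As / (b * d)
= 1628 / (277 * 547)
= 1628 / 151519
= 0.010745 (dimensionless)

0.010745 (dimensionless)


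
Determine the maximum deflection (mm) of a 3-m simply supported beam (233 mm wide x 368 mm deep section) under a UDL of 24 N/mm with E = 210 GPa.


I = 233 * 368^3 / 12 = 967649621.33 mm^4
L = 3000.0 mm, w = 24 N/mm, E = 210000.0 MPa
delta = 5 * w * L^4 / (384 * E * I)
= 5 * 24 * 3000.0^4 / (384 * 210000.0 * 967649621.33)
= 0.1246 mm

0.1246 mm


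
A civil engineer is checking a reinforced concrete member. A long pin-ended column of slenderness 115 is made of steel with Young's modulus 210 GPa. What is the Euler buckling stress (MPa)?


sigma_cr = pi^2 * E / lambda^2
= 9.8696 * 210000.0 / 115^2
= 9.8696 * 210000.0 / 13225
= 156.7196 MPa

156.7196 MPa


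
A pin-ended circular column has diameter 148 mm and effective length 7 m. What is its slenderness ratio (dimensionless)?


Radius of gyration r = d / 4 = 148 / 4 = 37.0 mm
L_eff = 7000.0 mm
Slenderness ratio = L / r = 7000.0 / 37.0 = 189.19 (dimensionless)

189.19 (dimensionless)


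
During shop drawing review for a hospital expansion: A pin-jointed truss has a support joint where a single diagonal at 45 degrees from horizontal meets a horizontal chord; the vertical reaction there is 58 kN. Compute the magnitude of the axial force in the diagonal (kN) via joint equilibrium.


At the joint, only the diagonal has a vertical component, so vertical equilibrium gives:
F * sin(45) = 58
F = 58 / sin(45)
= 58 / 0.707107
= 82.02 kN

82.02 kN


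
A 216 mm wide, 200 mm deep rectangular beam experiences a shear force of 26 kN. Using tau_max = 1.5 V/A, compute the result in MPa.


A = b * h = 216 * 200 = 43200 mm^2
V = 26 kN = 26000.0 N
tau_max = 1.5 * V / A = 1.5 * 26000.0 / 43200
= 0.9028 MPa

0.9028 MPa


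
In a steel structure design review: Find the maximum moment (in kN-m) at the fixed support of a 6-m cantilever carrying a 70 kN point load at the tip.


For a cantilever with a point load at the free end:
M_max = P * L = 70 * 6 = 420 kN-m

420 kN-m


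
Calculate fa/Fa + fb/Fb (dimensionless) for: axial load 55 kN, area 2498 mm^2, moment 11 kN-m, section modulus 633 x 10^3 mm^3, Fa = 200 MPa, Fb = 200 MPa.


f_a = P / A = 55000.0 / 2498 = 22.0176 MPa
f_b = M / S = 11000000.0 / 633000.0 = 17.3776 MPa
Ratio = f_a / Fa + f_b / Fb
= 22.0176 / 200 + 17.3776 / 200
= 0.197 (dimensionless)

0.197 (dimensionless)


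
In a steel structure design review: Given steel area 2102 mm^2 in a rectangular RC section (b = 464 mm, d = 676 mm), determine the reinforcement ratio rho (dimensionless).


rho = As / (b * d)
= 2102 / (464 * 676)
= 2102 / 313664
= 0.006701 (dimensionless)

0.006701 (dimensionless)


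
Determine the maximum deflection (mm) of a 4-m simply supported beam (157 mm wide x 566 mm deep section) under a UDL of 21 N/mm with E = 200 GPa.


I = 157 * 566^3 / 12 = 2372289572.67 mm^4
L = 4000.0 mm, w = 21 N/mm, E = 200000.0 MPa
delta = 5 * w * L^4 / (384 * E * I)
= 5 * 21 * 4000.0^4 / (384 * 200000.0 * 2372289572.67)
= 0.1475 mm

0.1475 mm


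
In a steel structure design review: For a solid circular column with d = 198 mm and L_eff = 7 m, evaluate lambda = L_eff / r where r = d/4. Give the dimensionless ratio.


Radius of gyration r = d / 4 = 198 / 4 = 49.5 mm
L_eff = 7000.0 mm
Slenderness ratio = L / r = 7000.0 / 49.5 = 141.41 (dimensionless)

141.41 (dimensionless)


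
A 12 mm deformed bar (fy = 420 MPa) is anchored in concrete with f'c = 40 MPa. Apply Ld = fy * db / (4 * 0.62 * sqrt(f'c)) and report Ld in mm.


Ld = (fy * db) / (4 * 0.62 * sqrt(f'c))
= (420 * 12) / (4 * 0.62 * sqrt(40))
= 5040 / 15.6849
= 321.33 mm

321.33 mm


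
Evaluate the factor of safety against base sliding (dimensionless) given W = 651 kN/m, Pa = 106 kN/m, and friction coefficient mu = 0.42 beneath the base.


Resisting force = mu * W = 0.42 * 651 = 273.42 kN/m
FOS = Resisting / Driving = 273.42 / 106
= 2.5794 (dimensionless)

2.5794 (dimensionless)


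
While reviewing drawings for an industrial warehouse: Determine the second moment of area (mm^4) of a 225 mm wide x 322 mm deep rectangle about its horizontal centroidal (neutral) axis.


I = b * h^3 / 12
= 225 * 322^3 / 12
= 225 * 33386248 / 12
= 625992150.0 mm^4

625992150.0 mm^4


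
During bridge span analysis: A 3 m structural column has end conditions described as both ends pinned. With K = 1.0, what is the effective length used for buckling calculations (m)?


L_eff = K * L
= 1.0 * 3
= 3.0 m

3.0 m


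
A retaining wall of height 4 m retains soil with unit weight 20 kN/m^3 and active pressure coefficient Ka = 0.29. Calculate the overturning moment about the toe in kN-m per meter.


Pa = 0.5 * Ka * gamma * H^2
= 0.5 * 0.29 * 20 * 4^2
= 46.4 kN/m
Arm = H / 3 = 4 / 3 = 1.3333 m
Mo = Pa * arm = Pa * H / 3 = 46.4 * 4 / 3 = 61.8667 kN-m/m

61.8667 kN-m/m


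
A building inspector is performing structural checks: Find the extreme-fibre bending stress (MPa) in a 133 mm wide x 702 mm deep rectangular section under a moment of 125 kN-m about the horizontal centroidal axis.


I = b * h^3 / 12 = 133 * 702^3 / 12 = 3834261522.0 mm^4
y = h / 2 = 702 / 2 = 351.0 mm
M = 125 kN-m = 125000000.0 N-mm
sigma = M * y / I = 125000000.0 * 351.0 / 3834261522.0
= 11.44 MPa

11.44 MPa


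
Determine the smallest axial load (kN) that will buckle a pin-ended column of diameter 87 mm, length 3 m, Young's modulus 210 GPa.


I = pi * d^4 / 64 = 2812204.57 mm^4
L = 3000.0 mm
P_cr = pi^2 * E * I / L^2
= 9.8696 * 210000.0 * 2812204.57 / 3000.0^2
= 647624.75 N = 647.6248 kN

647.6248 kN


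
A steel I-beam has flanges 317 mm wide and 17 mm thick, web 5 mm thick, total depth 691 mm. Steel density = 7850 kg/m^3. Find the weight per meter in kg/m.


A_flanges = 2 * 317 * 17 = 10778 mm^2
A_web = (691 - 2 * 17) * 5 = 3285 mm^2
A_total = 10778 + 3285 = 14063 mm^2 = 0.014063 m^2
Weight = rho * A = 7850 * 0.014063 = 110.3945 kg/m

110.3945 kg/m


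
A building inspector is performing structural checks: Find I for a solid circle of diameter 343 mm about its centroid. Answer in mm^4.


r = d / 2 = 343 / 2 = 171.5 mm
I = pi * r^4 / 4 = pi * 171.5^4 / 4
= 679432596.67 mm^4

679432596.67 mm^4


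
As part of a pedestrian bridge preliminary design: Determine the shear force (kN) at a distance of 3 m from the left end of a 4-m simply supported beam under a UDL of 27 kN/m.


R_A = w * L / 2 = 27 * 4 / 2 = 54.0 kN
V(x) = R_A - w * x = 54.0 - 27 * 3
= -27.0 kN

-27.0 kN


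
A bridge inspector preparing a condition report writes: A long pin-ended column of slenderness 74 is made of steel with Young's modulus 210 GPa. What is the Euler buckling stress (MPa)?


sigma_cr = pi^2 * E / lambda^2
= 9.8696 * 210000.0 / 74^2
= 9.8696 * 210000.0 / 5476
= 378.491 MPa

378.491 MPa


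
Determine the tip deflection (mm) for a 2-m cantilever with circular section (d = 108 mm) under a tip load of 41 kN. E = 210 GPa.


I = pi * d^4 / 64 = pi * 108^4 / 64 = 6678284.57 mm^4
L = 2000.0 mm, P = 41000.0 N, E = 210000.0 MPa
delta = P * L^3 / (3 * E * I)
= 41000.0 * 2000.0^3 / (3 * 210000.0 * 6678284.57)
= 77.9594 mm

77.9594 mm


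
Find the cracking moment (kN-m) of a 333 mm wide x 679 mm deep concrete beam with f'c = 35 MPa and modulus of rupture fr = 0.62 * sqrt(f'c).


fr = 0.62 * sqrt(35) = 0.62 * 5.9161 = 3.668 MPa
I = 333 * 679^3 / 12 = 8687049782.25 mm^4
y_t = 339.5 mm
M_cr = fr * I / y_t = 3.668 * 8687049782.25 / 339.5 N-mm
= 93.8552 kN-m

93.8552 kN-m


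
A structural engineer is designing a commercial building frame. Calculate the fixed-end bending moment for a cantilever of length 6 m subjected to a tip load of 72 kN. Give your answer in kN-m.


For a cantilever with a point load at the free end:
M_max = P * L = 72 * 6 = 432 kN-m

432 kN-m


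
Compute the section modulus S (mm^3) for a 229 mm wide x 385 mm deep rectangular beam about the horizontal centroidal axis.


S = b * h^2 / 6
= 229 * 385^2 / 6
= 229 * 148225 / 6
= 5657254.17 mm^3

5657254.17 mm^3


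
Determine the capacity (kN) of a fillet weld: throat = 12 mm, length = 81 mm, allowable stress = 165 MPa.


Strength = throat * length * allowable stress
= 12 * 81 * 165 N
= 160380 N
= 160.38 kN

160.38 kN


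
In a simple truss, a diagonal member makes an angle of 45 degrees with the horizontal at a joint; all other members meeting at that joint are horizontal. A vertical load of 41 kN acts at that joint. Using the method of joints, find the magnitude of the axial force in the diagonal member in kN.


At the joint, only the diagonal has a vertical component, so vertical equilibrium gives:
F * sin(45) = 41
F = 41 / sin(45)
= 41 / 0.707107
= 57.98 kN

57.98 kN


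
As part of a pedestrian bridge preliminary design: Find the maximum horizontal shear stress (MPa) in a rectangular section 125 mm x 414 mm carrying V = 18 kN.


A = b * h = 125 * 414 = 51750 mm^2
V = 18 kN = 18000.0 N
tau_max = 1.5 * V / A = 1.5 * 18000.0 / 51750
= 0.5217 MPa

0.5217 MPa


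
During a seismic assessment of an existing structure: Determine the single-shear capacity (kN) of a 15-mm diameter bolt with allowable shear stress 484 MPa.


A = pi * d^2 / 4 = pi * 15^2 / 4 = 176.7146 mm^2
V = f_v * A / 1000 = 484 * 176.7146 / 1000
= 85.5299 kN

85.5299 kN


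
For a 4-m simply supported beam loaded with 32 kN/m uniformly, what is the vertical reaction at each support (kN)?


Total load = w * L = 32 * 4 = 128 kN
By symmetry, each reaction R = total / 2 = 128 / 2 = 64.0 kN

64.0 kN


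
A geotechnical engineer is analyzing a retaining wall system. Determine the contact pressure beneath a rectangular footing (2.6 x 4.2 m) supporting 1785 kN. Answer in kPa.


A = 2.6 * 4.2 = 10.92 m^2
q = P / A = 1785 / 10.92
= 163.4615 kPa

163.4615 kPa


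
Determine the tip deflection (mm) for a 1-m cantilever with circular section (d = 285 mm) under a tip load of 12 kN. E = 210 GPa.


I = pi * d^4 / 64 = pi * 285^4 / 64 = 323854054.62 mm^4
L = 1000.0 mm, P = 12000.0 N, E = 210000.0 MPa
delta = P * L^3 / (3 * E * I)
= 12000.0 * 1000.0^3 / (3 * 210000.0 * 323854054.62)
= 0.0588 mm

0.0588 mm


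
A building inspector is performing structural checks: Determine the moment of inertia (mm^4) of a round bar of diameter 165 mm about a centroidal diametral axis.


r = d / 2 = 165 / 2 = 82.5 mm
I = pi * r^4 / 4 = pi * 82.5^4 / 4
= 36383600.6 mm^4

36383600.6 mm^4


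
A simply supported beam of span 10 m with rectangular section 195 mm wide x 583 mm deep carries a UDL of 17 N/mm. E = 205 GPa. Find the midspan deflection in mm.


I = 195 * 583^3 / 12 = 3220023413.75 mm^4
L = 10000.0 mm, w = 17 N/mm, E = 205000.0 MPa
delta = 5 * w * L^4 / (384 * E * I)
= 5 * 17 * 10000.0^4 / (384 * 205000.0 * 3220023413.75)
= 3.3533 mm

3.3533 mm


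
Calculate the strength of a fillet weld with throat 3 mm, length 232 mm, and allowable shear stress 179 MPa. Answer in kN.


Strength = throat * length * allowable stress
= 3 * 232 * 179 N
= 124584 N
= 124.58 kN

124.58 kN


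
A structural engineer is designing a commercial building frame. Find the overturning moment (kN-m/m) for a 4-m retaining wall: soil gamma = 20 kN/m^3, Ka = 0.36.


Pa = 0.5 * Ka * gamma * H^2
= 0.5 * 0.36 * 20 * 4^2
= 57.6 kN/m
Arm = H / 3 = 4 / 3 = 1.3333 m
Mo = Pa * arm = Pa * H / 3 = 57.6 * 4 / 3 = 76.8 kN-m/m

76.8 kN-m/m


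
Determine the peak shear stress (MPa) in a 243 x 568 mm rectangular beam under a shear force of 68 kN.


A = b * h = 243 * 568 = 138024 mm^2
V = 68 kN = 68000.0 N
tau_max = 1.5 * V / A = 1.5 * 68000.0 / 138024
= 0.739 MPa

0.739 MPa


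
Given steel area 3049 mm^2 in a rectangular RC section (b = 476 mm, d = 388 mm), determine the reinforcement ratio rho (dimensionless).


rho = As / (b * d)
= 3049 / (476 * 388)
= 3049 / 184688
= 0.016509 (dimensionless)

0.016509 (dimensionless)


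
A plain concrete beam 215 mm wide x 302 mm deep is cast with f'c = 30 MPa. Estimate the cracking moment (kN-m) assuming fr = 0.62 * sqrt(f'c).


fr = 0.62 * sqrt(30) = 0.62 * 5.4772 = 3.3959 MPa
I = 215 * 302^3 / 12 = 493489643.33 mm^4
y_t = 151.0 mm
M_cr = fr * I / y_t = 3.3959 * 493489643.33 / 151.0 N-mm
= 11.0982 kN-m

11.0982 kN-m


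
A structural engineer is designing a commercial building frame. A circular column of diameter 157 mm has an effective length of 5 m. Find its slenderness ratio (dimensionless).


Radius of gyration r = d / 4 = 157 / 4 = 39.25 mm
L_eff = 5000.0 mm
Slenderness ratio = L / r = 5000.0 / 39.25 = 127.39 (dimensionless)

127.39 (dimensionless)


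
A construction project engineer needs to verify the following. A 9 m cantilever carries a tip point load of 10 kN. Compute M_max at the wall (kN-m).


For a cantilever with a point load at the free end:
M_max = P * L = 10 * 9 = 90 kN-m

90 kN-m


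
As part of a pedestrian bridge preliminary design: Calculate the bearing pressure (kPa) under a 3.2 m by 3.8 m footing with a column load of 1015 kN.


A = 3.2 * 3.8 = 12.16 m^2
q = P / A = 1015 / 12.16
= 83.4704 kPa

83.4704 kPa


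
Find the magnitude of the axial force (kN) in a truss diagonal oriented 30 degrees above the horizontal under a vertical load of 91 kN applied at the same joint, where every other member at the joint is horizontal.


At the joint, only the diagonal has a vertical component, so vertical equilibrium gives:
F * sin(30) = 91
F = 91 / sin(30)
= 91 / 0.5
= 182.0 kN

182.0 kN


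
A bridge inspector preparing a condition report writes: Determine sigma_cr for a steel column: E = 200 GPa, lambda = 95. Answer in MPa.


sigma_cr = pi^2 * E / lambda^2
= 9.8696 * 200000.0 / 95^2
= 9.8696 * 200000.0 / 9025
= 218.717 MPa

218.717 MPa


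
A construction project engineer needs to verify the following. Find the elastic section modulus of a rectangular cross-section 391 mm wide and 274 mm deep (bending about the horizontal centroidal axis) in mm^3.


S = b * h^2 / 6
= 391 * 274^2 / 6
= 391 * 75076 / 6
= 4892452.67 mm^3

4892452.67 mm^3


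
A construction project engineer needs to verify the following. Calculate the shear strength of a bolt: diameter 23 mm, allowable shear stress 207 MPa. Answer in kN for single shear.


A = pi * d^2 / 4 = pi * 23^2 / 4 = 415.4756 mm^2
V = f_v * A / 1000 = 207 * 415.4756 / 1000
= 86.0035 kN

86.0035 kN


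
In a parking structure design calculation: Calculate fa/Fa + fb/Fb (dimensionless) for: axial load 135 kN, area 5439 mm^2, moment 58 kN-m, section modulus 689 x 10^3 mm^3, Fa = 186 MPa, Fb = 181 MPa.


f_a = P / A = 135000.0 / 5439 = 24.8207 MPa
f_b = M / S = 58000000.0 / 689000.0 = 84.18 MPa
Ratio = f_a / Fa + f_b / Fb
= 24.8207 / 186 + 84.18 / 181
= 0.5985 (dimensionless)

0.5985 (dimensionless)


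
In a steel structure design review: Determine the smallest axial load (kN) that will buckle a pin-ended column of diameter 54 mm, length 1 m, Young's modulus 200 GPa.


I = pi * d^4 / 64 = 417392.79 mm^4
L = 1000.0 mm
P_cr = pi^2 * E * I / L^2
= 9.8696 * 200000.0 * 417392.79 / 1000.0^2
= 823900.33 N = 823.9003 kN

823.9003 kN


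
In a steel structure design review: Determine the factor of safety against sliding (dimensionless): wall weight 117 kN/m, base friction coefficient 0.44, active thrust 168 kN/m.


Resisting force = mu * W = 0.44 * 117 = 51.48 kN/m
FOS = Resisting / Driving = 51.48 / 168
= 0.3064 (dimensionless)

0.3064 (dimensionless)


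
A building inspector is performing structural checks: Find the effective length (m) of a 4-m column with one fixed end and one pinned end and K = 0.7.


L_eff = K * L
= 0.7 * 4
= 2.8 m

2.8 m


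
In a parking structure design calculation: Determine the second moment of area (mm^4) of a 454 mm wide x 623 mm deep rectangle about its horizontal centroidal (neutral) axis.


I = b * h^3 / 12
= 454 * 623^3 / 12
= 454 * 241804367 / 12
= 9148265218.17 mm^4

9148265218.17 mm^4


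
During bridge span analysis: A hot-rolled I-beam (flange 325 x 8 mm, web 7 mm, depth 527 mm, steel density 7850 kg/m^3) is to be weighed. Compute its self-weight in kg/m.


A_flanges = 2 * 325 * 8 = 5200 mm^2
A_web = (527 - 2 * 8) * 7 = 3577 mm^2
A_total = 5200 + 3577 = 8777 mm^2 = 0.008777 m^2
Weight = rho * A = 7850 * 0.008777 = 68.8995 kg/m

68.8995 kg/m


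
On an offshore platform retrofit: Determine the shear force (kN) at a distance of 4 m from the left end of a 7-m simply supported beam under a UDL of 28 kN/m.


R_A = w * L / 2 = 28 * 7 / 2 = 98.0 kN
V(x) = R_A - w * x = 98.0 - 28 * 4
= -14.0 kN

-14.0 kN


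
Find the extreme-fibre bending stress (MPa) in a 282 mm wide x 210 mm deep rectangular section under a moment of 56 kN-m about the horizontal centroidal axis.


I = b * h^3 / 12 = 282 * 210^3 / 12 = 217633500.0 mm^4
y = h / 2 = 210 / 2 = 105.0 mm
M = 56 kN-m = 56000000.0 N-mm
sigma = M * y / I = 56000000.0 * 105.0 / 217633500.0
= 27.02 MPa

27.02 MPa


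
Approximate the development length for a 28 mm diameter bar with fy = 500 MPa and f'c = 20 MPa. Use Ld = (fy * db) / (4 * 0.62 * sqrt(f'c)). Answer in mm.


Ld = (fy * db) / (4 * 0.62 * sqrt(f'c))
= (500 * 28) / (4 * 0.62 * sqrt(20))
= 14000 / 11.0909
= 1262.3 mm

1262.3 mm


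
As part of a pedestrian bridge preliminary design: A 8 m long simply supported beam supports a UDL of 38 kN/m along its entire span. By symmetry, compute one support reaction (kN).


Total load = w * L = 38 * 8 = 304 kN
By symmetry, each reaction R = total / 2 = 304 / 2 = 152.0 kN

152.0 kN


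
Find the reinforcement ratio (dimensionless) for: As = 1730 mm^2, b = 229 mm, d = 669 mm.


rho = As / (b * d)
= 1730 / (229 * 669)
= 1730 / 153201
= 0.011292 (dimensionless)

0.011292 (dimensionless)


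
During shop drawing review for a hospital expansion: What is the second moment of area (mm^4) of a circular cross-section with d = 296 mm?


r = d / 2 = 296 / 2 = 148.0 mm
I = pi * r^4 / 4 = pi * 148.0^4 / 4
= 376822427.47 mm^4

376822427.47 mm^4


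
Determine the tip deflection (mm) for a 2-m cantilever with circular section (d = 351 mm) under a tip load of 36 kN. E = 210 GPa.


I = pi * d^4 / 64 = pi * 351^4 / 64 = 745072208.91 mm^4
L = 2000.0 mm, P = 36000.0 N, E = 210000.0 MPa
delta = P * L^3 / (3 * E * I)
= 36000.0 * 2000.0^3 / (3 * 210000.0 * 745072208.91)
= 0.6136 mm

0.6136 mm


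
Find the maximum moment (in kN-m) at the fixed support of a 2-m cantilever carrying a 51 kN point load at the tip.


For a cantilever with a point load at the free end:
M_max = P * L = 51 * 2 = 102 kN-m

102 kN-m


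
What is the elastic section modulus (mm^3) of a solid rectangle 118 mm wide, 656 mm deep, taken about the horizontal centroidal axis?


S = b * h^2 / 6
= 118 * 656^2 / 6
= 118 * 430336 / 6
= 8463274.67 mm^3

8463274.67 mm^3


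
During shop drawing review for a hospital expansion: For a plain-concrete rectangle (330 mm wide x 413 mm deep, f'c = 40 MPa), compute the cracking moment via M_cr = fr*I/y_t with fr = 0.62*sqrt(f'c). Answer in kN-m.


fr = 0.62 * sqrt(40) = 0.62 * 6.3246 = 3.9212 MPa
I = 330 * 413^3 / 12 = 1937237417.5 mm^4
y_t = 206.5 mm
M_cr = fr * I / y_t = 3.9212 * 1937237417.5 / 206.5 N-mm
= 36.7862 kN-m

36.7862 kN-m


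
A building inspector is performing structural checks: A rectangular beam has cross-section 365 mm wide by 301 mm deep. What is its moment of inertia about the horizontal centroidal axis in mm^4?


I = b * h^3 / 12
= 365 * 301^3 / 12
= 365 * 27270901 / 12
= 829489905.42 mm^4

829489905.42 mm^4


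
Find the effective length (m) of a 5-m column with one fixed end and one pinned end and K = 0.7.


L_eff = K * L
= 0.7 * 5
= 3.5 m

3.5 m


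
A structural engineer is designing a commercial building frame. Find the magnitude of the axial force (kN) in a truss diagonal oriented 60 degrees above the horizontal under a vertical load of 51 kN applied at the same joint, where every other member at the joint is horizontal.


At the joint, only the diagonal has a vertical component, so vertical equilibrium gives:
F * sin(60) = 51
F = 51 / sin(60)
= 51 / 0.866025
= 58.89 kN

58.89 kN


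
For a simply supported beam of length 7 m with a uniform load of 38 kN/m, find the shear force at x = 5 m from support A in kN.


R_A = w * L / 2 = 38 * 7 / 2 = 133.0 kN
V(x) = R_A - w * x = 133.0 - 38 * 5
= -57.0 kN

-57.0 kN


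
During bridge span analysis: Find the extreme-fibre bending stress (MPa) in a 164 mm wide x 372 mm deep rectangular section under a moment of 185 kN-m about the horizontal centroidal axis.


I = b * h^3 / 12 = 164 * 372^3 / 12 = 703544256.0 mm^4
y = h / 2 = 372 / 2 = 186.0 mm
M = 185 kN-m = 185000000.0 N-mm
sigma = M * y / I = 185000000.0 * 186.0 / 703544256.0
= 48.91 MPa

48.91 MPa


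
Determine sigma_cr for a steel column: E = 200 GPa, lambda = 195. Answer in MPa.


sigma_cr = pi^2 * E / lambda^2
= 9.8696 * 200000.0 / 195^2
= 9.8696 * 200000.0 / 38025
= 51.9111 MPa

51.9111 MPa


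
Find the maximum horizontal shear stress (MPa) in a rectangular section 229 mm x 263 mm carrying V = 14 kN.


A = b * h = 229 * 263 = 60227 mm^2
V = 14 kN = 14000.0 N
tau_max = 1.5 * V / A = 1.5 * 14000.0 / 60227
= 0.3487 MPa

0.3487 MPa


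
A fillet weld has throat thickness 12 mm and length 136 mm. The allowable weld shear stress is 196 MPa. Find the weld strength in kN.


Strength = throat * length * allowable stress
= 12 * 136 * 196 N
= 319872 N
= 319.87 kN

319.87 kN


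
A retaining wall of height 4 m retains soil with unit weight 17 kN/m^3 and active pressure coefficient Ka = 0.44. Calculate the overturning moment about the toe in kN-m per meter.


Pa = 0.5 * Ka * gamma * H^2
= 0.5 * 0.44 * 17 * 4^2
= 59.84 kN/m
Arm = H / 3 = 4 / 3 = 1.3333 m
Mo = Pa * arm = Pa * H / 3 = 59.84 * 4 / 3 = 79.7867 kN-m/m

79.7867 kN-m/m


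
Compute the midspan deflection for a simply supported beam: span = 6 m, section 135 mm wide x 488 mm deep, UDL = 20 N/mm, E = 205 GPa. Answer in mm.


I = 135 * 488^3 / 12 = 1307410560.0 mm^4
L = 6000.0 mm, w = 20 N/mm, E = 205000.0 MPa
delta = 5 * w * L^4 / (384 * E * I)
= 5 * 20 * 6000.0^4 / (384 * 205000.0 * 1307410560.0)
= 1.2592 mm

1.2592 mm


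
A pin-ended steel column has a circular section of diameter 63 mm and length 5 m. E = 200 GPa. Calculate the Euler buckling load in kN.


I = pi * d^4 / 64 = 773271.66 mm^4
L = 5000.0 mm
P_cr = pi^2 * E * I / L^2
= 9.8696 * 200000.0 * 773271.66 / 5000.0^2
= 61055.08 N = 61.0551 kN

61.0551 kN


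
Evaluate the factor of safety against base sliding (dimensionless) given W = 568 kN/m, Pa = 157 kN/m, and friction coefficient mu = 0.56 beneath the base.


Resisting force = mu * W = 0.56 * 568 = 318.08 kN/m
FOS = Resisting / Driving = 318.08 / 157
= 2.026 (dimensionless)

2.026 (dimensionless)


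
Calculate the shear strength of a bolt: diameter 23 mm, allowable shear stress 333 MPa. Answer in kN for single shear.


A = pi * d^2 / 4 = pi * 23^2 / 4 = 415.4756 mm^2
V = f_v * A / 1000 = 333 * 415.4756 / 1000
= 138.3534 kN

138.3534 kN


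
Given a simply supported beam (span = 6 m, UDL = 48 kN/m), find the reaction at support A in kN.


Total load = w * L = 48 * 6 = 288 kN
By symmetry, each reaction R = total / 2 = 288 / 2 = 144.0 kN

144.0 kN
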